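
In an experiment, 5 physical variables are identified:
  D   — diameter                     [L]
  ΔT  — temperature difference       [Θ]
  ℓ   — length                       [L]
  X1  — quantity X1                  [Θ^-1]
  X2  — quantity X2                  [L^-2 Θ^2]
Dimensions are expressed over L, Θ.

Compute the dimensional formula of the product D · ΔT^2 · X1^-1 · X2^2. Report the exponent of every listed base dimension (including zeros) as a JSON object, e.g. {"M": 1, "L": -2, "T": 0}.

Write exponents as rows L,Θ / cols D,ΔT,ℓ,X1,X2:
  L: [ 1  0  1  0 -2]
  Θ: [ 0  1  0 -1  2]
  [L]: (1)·1+(2)·0+(-1)·0+(2)·-2 = -3
  [Θ]: (1)·0+(2)·1+(-1)·-1+(2)·2 = 7
⇒ L^-3 Θ^7

{"L": -3, "Θ": 7}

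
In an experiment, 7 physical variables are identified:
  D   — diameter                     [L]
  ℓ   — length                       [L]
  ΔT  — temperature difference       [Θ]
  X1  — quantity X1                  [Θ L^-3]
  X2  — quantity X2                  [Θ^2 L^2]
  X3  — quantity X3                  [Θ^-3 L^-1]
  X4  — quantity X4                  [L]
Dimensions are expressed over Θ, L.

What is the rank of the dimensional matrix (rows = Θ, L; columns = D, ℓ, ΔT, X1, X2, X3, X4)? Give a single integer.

2

Write exponents as rows Θ,L / cols D,ℓ,ΔT,X1,X2,X3,X4:
  Θ: [ 0  0  1  1  2 -3  0]
  L: [ 1  1  0 -3  2 -1  1]
RREF → pivots at {D,ΔT} ⇒ r = 2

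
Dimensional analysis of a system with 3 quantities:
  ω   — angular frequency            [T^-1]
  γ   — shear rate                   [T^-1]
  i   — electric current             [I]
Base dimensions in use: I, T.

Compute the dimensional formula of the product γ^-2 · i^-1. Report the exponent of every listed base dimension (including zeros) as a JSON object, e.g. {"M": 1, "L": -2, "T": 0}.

{"I": -1, "T": 2}

Dimensional matrix (I×T by ω×γ×i):
  I: [ 0  0  1]
  T: [-1 -1  0]
  [I]: (-2)·0+(-1)·1 = -1
  [T]: (-2)·-1+(-1)·0 = 2
⇒ I^-1 T^2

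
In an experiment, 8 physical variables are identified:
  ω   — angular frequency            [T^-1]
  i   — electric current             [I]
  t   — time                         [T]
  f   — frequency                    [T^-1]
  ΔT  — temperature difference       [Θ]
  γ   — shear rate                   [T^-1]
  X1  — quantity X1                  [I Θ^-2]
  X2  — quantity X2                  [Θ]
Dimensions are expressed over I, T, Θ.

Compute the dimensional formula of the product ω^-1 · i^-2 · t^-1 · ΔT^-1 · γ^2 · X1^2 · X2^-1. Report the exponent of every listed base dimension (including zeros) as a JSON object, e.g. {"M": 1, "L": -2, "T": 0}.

{"I": 0, "T": -2, "Θ": -6}

Dimensional matrix (I×T×Θ by ω×i×t×f×ΔT×γ×X1×X2):
  I: [ 0  1  0  0  0  0  1  0]
  T: [-1  0  1 -1  0 -1  0  0]
  Θ: [ 0  0  0  0  1  0 -2  1]
  [I]: (-1)·0+(-2)·1+(-1)·0+(-1)·0+(2)·0+(2)·1+(-1)·0 = 0
  [T]: (-1)·-1+(-2)·0+(-1)·1+(-1)·0+(2)·-1+(2)·0+(-1)·0 = -2
  [Θ]: (-1)·0+(-2)·0+(-1)·0+(-1)·1+(2)·0+(2)·-2+(-1)·1 = -6
⇒ T^-2 Θ^-6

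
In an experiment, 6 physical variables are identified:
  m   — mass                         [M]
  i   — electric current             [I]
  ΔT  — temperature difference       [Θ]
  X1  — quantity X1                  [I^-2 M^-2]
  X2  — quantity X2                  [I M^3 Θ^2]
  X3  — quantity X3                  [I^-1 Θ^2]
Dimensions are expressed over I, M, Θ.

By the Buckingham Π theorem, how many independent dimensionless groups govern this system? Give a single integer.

Dimensional matrix (I×M×Θ by m×i×ΔT×X1×X2×X3):
  I: [ 0  1  0 -2  1 -1]
  M: [ 1  0  0 -2  3  0]
  Θ: [ 0  0  1  0  2  2]
Echelon form has 3 nonzero rows (pivots: m,i,ΔT)
n=6, r=3 ⇒ 3 dimensionless groups

3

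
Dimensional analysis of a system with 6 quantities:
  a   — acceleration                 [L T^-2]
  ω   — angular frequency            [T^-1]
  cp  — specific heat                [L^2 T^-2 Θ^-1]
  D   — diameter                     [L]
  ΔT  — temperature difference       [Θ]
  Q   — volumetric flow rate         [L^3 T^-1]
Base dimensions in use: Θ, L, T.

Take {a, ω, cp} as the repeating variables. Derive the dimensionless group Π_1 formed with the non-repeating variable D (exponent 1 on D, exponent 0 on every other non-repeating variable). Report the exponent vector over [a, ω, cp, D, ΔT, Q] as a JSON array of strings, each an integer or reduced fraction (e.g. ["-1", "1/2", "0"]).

["-1", "2", "0", "1", "0", "0"]

Write exponents as rows Θ,L,T / cols a,ω,cp,D,ΔT,Q:
  Θ: [ 0  0 -1  0  1  0]
  L: [ 1  0  2  1  0  3]
  T: [-2 -1 -2  0  0 -1]
Row reduction gives pivot columns a,ω,cp; rank = 3
Repeat: a,ω,cp; free: D,ΔT,Q
RREF:
  r0: [   1    0    0    1    2    3]
  r1: [   0    1    0   -2   -2   -5]
  r2: [   0    0    1    0   -1    0]
Fix exponent of D at 1, ΔT at 0, Q at 0; solve each RREF row for its pivot's exponent:
  r0: exp(a) + (1)·1 = 0 ⇒ exp(a) = -1
  r1: exp(ω) + (-2)·1 = 0 ⇒ exp(ω) = 2
  r2: exp(cp) + (0)·1 = 0 ⇒ exp(cp) = 0
Π_1 = a^-1 · ω^2 · D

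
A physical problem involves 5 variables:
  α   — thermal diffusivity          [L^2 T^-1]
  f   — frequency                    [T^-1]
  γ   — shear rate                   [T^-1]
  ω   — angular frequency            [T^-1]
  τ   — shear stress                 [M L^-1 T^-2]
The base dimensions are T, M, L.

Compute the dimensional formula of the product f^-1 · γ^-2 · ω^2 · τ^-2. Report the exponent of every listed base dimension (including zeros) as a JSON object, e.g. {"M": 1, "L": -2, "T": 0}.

{"T": 5, "M": -2, "L": 2}

Dimensional matrix (T×M×L by α×f×γ×ω×τ):
  T: [-1 -1 -1 -1 -2]
  M: [ 0  0  0  0  1]
  L: [ 2  0  0  0 -1]
  [T]: (-1)·-1+(-2)·-1+(2)·-1+(-2)·-2 = 5
  [M]: (-1)·0+(-2)·0+(2)·0+(-2)·1 = -2
  [L]: (-1)·0+(-2)·0+(2)·0+(-2)·-1 = 2
⇒ T^5 M^-2 L^2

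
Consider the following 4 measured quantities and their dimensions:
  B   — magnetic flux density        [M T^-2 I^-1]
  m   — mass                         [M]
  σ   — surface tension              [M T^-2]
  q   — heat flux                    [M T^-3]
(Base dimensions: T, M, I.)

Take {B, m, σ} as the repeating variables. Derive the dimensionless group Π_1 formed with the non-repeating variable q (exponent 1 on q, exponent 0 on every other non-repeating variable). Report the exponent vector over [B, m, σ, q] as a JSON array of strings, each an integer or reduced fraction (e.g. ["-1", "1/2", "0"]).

["0", "1/2", "-3/2", "1"]

Write exponents as rows T,M,I / cols B,m,σ,q:
  T: [-2  0 -2 -3]
  M: [ 1  1  1  1]
  I: [-1  0  0  0]
Echelon form has 3 nonzero rows (pivots: B,m,σ)
Pivot set = {B,m,σ}, free = {q}
RREF:
  r0: [   1    0    0    0]
  r1: [   0    1    0 -1/2]
  r2: [   0    0    1  3/2]
Fix exponent of q at 1; solve each RREF row for its pivot's exponent:
  r0: exp(B) + (0)·1 = 0 ⇒ exp(B) = 0
  r1: exp(m) + (-1/2)·1 = 0 ⇒ exp(m) = 1/2
  r2: exp(σ) + (3/2)·1 = 0 ⇒ exp(σ) = -3/2
Π_1 = m^(1/2) · σ^(-3/2) · q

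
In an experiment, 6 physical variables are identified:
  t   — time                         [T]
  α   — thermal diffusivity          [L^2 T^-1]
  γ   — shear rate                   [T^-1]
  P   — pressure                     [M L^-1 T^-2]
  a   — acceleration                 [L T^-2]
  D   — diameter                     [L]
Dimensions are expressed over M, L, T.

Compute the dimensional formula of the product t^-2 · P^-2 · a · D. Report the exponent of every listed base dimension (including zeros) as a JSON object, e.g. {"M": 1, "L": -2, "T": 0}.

{"M": -2, "L": 4, "T": 0}

Write exponents as rows M,L,T / cols t,α,γ,P,a,D:
  M: [ 0  0  0  1  0  0]
  L: [ 0  2  0 -1  1  1]
  T: [ 1 -1 -1 -2 -2  0]
  [M]: (-2)·0+(-2)·1+(1)·0+(1)·0 = -2
  [L]: (-2)·0+(-2)·-1+(1)·1+(1)·1 = 4
  [T]: (-2)·1+(-2)·-2+(1)·-2+(1)·0 = 0
⇒ M^-2 L^4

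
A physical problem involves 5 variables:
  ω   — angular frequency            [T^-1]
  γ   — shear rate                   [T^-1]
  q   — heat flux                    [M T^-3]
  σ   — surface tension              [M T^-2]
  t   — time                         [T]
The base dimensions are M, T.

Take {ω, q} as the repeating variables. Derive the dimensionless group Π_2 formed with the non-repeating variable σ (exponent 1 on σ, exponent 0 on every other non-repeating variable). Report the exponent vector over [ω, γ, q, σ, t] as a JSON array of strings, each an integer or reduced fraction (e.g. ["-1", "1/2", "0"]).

["1", "0", "-1", "1", "0"]

Exponent matrix [M,T] × [ω,γ,q,σ,t]:
  M: [ 0  0  1  1  0]
  T: [-1 -1 -3 -2  1]
Echelon form has 2 nonzero rows (pivots: ω,q)
Pivot set = {ω,q}, free = {γ,σ,t}
RREF:
  r0: [   1    1    0   -1   -1]
  r1: [   0    0    1    1    0]
Fix exponent of σ at 1, γ at 0, t at 0; solve each RREF row for its pivot's exponent:
  r0: exp(ω) + (-1)·1 = 0 ⇒ exp(ω) = 1
  r1: exp(q) + (1)·1 = 0 ⇒ exp(q) = -1
Π_2 = ω · q^-1 · σ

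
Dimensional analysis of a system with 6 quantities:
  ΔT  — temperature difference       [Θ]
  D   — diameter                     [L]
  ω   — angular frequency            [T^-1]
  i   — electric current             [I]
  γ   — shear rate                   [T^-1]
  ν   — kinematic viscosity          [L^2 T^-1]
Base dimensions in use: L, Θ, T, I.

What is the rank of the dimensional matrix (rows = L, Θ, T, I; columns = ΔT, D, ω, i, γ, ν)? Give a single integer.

Dimensional matrix (L×Θ×T×I by ΔT×D×ω×i×γ×ν):
  L: [ 0  1  0  0  0  2]
  Θ: [ 1  0  0  0  0  0]
  T: [ 0  0 -1  0 -1 -1]
  I: [ 0  0  0  1  0  0]
Row reduction gives pivot columns ΔT,D,ω,i; rank = 4

4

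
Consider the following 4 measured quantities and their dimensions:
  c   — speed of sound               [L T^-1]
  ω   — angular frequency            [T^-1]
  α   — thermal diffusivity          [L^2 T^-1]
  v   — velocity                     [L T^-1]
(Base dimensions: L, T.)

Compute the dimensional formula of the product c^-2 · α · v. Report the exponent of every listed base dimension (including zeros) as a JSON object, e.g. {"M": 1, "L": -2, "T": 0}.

{"L": 1, "T": 0}

Exponent matrix [L,T] × [c,ω,α,v]:
  L: [ 1  0  2  1]
  T: [-1 -1 -1 -1]
  [L]: (-2)·1+(1)·2+(1)·1 = 1
  [T]: (-2)·-1+(1)·-1+(1)·-1 = 0
⇒ L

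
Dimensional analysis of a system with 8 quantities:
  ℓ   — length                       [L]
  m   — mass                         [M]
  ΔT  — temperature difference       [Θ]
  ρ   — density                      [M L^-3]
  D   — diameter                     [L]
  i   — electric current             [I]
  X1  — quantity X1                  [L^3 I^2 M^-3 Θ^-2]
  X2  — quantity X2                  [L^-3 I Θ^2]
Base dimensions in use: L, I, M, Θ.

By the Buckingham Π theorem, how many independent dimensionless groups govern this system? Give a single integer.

Exponent matrix [L,I,M,Θ] × [ℓ,m,ΔT,ρ,D,i,X1,X2]:
  L: [ 1  0  0 -3  1  0  3 -3]
  I: [ 0  0  0  0  0  1  2  1]
  M: [ 0  1  0  1  0  0 -3  0]
  Θ: [ 0  0  1  0  0  0 -2  2]
Echelon form has 4 nonzero rows (pivots: ℓ,m,ΔT,i)
n=8, r=4 ⇒ 4 dimensionless groups

4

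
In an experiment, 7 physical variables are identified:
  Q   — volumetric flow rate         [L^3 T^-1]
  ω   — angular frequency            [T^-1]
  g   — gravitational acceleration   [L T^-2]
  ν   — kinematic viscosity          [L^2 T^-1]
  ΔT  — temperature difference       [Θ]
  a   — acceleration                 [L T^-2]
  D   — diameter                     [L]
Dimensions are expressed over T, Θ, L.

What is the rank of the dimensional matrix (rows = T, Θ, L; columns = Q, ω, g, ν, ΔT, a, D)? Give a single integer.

3

Exponent matrix [T,Θ,L] × [Q,ω,g,ν,ΔT,a,D]:
  T: [-1 -1 -2 -1  0 -2  0]
  Θ: [ 0  0  0  0  1  0  0]
  L: [ 3  0  1  2  0  1  1]
RREF → pivots at {Q,ω,ΔT} ⇒ r = 3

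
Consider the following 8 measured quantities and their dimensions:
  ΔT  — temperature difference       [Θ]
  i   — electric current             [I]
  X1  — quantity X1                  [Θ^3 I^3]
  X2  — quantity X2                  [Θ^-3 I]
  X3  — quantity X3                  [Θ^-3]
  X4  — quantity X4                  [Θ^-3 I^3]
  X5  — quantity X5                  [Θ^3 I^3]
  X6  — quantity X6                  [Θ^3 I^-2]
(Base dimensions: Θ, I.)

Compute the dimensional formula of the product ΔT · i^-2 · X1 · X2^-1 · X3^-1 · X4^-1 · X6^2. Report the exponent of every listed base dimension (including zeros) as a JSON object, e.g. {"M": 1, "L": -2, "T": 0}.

Exponent matrix [Θ,I] × [ΔT,i,X1,X2,X3,X4,X5,X6]:
  Θ: [ 1  0  3 -3 -3 -3  3  3]
  I: [ 0  1  3  1  0  3  3 -2]
  [Θ]: (1)·1+(-2)·0+(1)·3+(-1)·-3+(-1)·-3+(-1)·-3+(2)·3 = 19
  [I]: (1)·0+(-2)·1+(1)·3+(-1)·1+(-1)·0+(-1)·3+(2)·-2 = -7
⇒ Θ^19 I^-7

{"Θ": 19, "I": -7}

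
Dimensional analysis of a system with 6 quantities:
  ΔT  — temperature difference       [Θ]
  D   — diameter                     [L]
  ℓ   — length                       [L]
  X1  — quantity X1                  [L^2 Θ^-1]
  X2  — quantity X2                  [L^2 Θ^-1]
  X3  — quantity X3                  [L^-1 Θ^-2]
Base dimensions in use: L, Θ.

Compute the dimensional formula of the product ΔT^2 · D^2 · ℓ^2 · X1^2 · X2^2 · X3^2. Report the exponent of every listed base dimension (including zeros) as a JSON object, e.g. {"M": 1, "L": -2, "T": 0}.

{"L": 10, "Θ": -6}

Write exponents as rows L,Θ / cols ΔT,D,ℓ,X1,X2,X3:
  L: [ 0  1  1  2  2 -1]
  Θ: [ 1  0  0 -1 -1 -2]
  [L]: (2)·0+(2)·1+(2)·1+(2)·2+(2)·2+(2)·-1 = 10
  [Θ]: (2)·1+(2)·0+(2)·0+(2)·-1+(2)·-1+(2)·-2 = -6
⇒ L^10 Θ^-6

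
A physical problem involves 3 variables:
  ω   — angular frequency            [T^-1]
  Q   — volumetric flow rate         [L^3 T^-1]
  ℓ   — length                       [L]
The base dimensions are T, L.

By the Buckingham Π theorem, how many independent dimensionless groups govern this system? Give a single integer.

Dimensional matrix (T×L by ω×Q×ℓ):
  T: [-1 -1  0]
  L: [ 0  3  1]
RREF → pivots at {ω,Q} ⇒ r = 2
n=3, r=2 ⇒ 1 dimensionless group

1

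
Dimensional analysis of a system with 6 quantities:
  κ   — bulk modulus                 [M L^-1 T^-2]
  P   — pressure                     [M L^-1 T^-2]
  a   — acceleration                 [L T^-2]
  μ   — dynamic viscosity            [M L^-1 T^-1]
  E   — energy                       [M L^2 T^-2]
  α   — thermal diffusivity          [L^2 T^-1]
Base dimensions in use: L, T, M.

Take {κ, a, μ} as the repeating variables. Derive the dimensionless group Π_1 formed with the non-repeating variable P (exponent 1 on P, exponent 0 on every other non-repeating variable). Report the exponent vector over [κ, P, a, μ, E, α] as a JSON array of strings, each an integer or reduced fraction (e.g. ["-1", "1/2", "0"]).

Dimensional matrix (L×T×M by κ×P×a×μ×E×α):
  L: [-1 -1  1 -1  2  2]
  T: [-2 -2 -2 -1 -2 -1]
  M: [ 1  1  0  1  1  0]
Echelon form has 3 nonzero rows (pivots: κ,a,μ)
Pivot set = {κ,a,μ}, free = {P,E,α}
RREF:
  r0: [   1    1    0    0   -5   -3]
  r1: [   0    0    1    0    3    2]
  r2: [   0    0    0    1    6    3]
Fix exponent of P at 1, E at 0, α at 0; solve each RREF row for its pivot's exponent:
  r0: exp(κ) + (1)·1 = 0 ⇒ exp(κ) = -1
  r1: exp(a) + (0)·1 = 0 ⇒ exp(a) = 0
  r2: exp(μ) + (0)·1 = 0 ⇒ exp(μ) = 0
Π_1 = κ^-1 · P

["-1", "1", "0", "0", "0", "0"]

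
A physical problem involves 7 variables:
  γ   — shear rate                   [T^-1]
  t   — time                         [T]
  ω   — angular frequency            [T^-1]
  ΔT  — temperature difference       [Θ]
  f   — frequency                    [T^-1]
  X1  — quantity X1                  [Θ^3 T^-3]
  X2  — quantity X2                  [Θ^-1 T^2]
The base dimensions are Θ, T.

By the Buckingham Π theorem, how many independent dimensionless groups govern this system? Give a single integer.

5

Write exponents as rows Θ,T / cols γ,t,ω,ΔT,f,X1,X2:
  Θ: [ 0  0  0  1  0  3 -1]
  T: [-1  1 -1  0 -1 -3  2]
RREF → pivots at {γ,ΔT} ⇒ r = 2
Π count = n − r = 7 − 2 = 5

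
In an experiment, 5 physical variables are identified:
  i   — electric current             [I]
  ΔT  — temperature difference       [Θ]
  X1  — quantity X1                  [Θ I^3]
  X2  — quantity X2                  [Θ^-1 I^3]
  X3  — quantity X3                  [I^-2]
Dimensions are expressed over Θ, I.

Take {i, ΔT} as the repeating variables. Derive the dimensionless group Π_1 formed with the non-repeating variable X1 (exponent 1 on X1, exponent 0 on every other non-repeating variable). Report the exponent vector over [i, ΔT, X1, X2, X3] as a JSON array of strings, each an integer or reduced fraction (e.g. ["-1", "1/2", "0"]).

Exponent matrix [Θ,I] × [i,ΔT,X1,X2,X3]:
  Θ: [ 0  1  1 -1  0]
  I: [ 1  0  3  3 -2]
Echelon form has 2 nonzero rows (pivots: i,ΔT)
Repeat: i,ΔT; free: X1,X2,X3
RREF:
  r0: [   1    0    3    3   -2]
  r1: [   0    1    1   -1    0]
Fix exponent of X1 at 1, X2 at 0, X3 at 0; solve each RREF row for its pivot's exponent:
  r0: exp(i) + (3)·1 = 0 ⇒ exp(i) = -3
  r1: exp(ΔT) + (1)·1 = 0 ⇒ exp(ΔT) = -1
Π_1 = i^-3 · ΔT^-1 · X1

["-3", "-1", "1", "0", "0"]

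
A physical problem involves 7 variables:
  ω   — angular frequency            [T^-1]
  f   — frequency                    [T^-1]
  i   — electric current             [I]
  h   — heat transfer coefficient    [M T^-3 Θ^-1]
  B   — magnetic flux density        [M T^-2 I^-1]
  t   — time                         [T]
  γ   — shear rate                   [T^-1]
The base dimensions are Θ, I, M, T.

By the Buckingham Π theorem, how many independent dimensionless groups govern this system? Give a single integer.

3

Dimensional matrix (Θ×I×M×T by ω×f×i×h×B×t×γ):
  Θ: [ 0  0  0 -1  0  0  0]
  I: [ 0  0  1  0 -1  0  0]
  M: [ 0  0  0  1  1  0  0]
  T: [-1 -1  0 -3 -2  1 -1]
RREF → pivots at {ω,i,h,B} ⇒ r = 4
n=7, r=4 ⇒ 3 dimensionless groups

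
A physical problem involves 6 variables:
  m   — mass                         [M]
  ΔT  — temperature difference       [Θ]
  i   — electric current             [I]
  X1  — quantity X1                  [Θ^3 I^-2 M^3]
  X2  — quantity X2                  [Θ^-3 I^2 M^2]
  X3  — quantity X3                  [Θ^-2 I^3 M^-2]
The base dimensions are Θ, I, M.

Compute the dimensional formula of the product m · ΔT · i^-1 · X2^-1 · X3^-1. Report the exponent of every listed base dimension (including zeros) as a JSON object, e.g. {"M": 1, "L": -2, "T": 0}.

{"Θ": 6, "I": -6, "M": 1}

Write exponents as rows Θ,I,M / cols m,ΔT,i,X1,X2,X3:
  Θ: [ 0  1  0  3 -3 -2]
  I: [ 0  0  1 -2  2  3]
  M: [ 1  0  0  3  2 -2]
  [Θ]: (1)·0+(1)·1+(-1)·0+(-1)·-3+(-1)·-2 = 6
  [I]: (1)·0+(1)·0+(-1)·1+(-1)·2+(-1)·3 = -6
  [M]: (1)·1+(1)·0+(-1)·0+(-1)·2+(-1)·-2 = 1
⇒ Θ^6 I^-6 M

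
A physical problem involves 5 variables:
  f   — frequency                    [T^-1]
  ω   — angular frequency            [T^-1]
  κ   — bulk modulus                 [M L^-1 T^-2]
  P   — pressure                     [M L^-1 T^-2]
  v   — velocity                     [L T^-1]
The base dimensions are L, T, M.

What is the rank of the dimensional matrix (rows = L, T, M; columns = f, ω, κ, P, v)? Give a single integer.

Write exponents as rows L,T,M / cols f,ω,κ,P,v:
  L: [ 0  0 -1 -1  1]
  T: [-1 -1 -2 -2 -1]
  M: [ 0  0  1  1  0]
Row reduction gives pivot columns f,κ,v; rank = 3

3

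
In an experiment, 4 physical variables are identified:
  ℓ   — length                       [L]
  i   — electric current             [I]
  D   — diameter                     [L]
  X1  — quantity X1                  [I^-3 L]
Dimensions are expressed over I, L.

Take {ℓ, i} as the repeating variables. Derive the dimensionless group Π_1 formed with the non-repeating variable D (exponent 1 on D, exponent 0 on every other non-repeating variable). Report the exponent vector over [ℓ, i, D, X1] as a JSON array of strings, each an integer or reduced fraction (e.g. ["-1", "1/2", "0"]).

["-1", "0", "1", "0"]

Exponent matrix [I,L] × [ℓ,i,D,X1]:
  I: [ 0  1  0 -3]
  L: [ 1  0  1  1]
Row reduction gives pivot columns ℓ,i; rank = 2
Repeat: ℓ,i; free: D,X1
RREF:
  r0: [   1    0    1    1]
  r1: [   0    1    0   -3]
Fix exponent of D at 1, X1 at 0; solve each RREF row for its pivot's exponent:
  r0: exp(ℓ) + (1)·1 = 0 ⇒ exp(ℓ) = -1
  r1: exp(i) + (0)·1 = 0 ⇒ exp(i) = 0
Π_1 = ℓ^-1 · D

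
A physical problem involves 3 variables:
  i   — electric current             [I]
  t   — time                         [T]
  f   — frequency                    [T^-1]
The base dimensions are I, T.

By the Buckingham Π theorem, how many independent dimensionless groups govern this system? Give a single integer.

1

Write exponents as rows I,T / cols i,t,f:
  I: [ 1  0  0]
  T: [ 0  1 -1]
RREF → pivots at {i,t} ⇒ r = 2
Π count = n − r = 3 − 2 = 1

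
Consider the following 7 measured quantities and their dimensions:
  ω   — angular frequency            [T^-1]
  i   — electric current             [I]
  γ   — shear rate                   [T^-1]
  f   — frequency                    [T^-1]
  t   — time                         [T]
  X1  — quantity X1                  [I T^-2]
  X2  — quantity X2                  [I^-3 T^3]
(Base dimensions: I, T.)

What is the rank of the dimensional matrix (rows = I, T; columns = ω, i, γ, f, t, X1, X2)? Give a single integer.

Dimensional matrix (I×T by ω×i×γ×f×t×X1×X2):
  I: [ 0  1  0  0  0  1 -3]
  T: [-1  0 -1 -1  1 -2  3]
RREF → pivots at {ω,i} ⇒ r = 2

2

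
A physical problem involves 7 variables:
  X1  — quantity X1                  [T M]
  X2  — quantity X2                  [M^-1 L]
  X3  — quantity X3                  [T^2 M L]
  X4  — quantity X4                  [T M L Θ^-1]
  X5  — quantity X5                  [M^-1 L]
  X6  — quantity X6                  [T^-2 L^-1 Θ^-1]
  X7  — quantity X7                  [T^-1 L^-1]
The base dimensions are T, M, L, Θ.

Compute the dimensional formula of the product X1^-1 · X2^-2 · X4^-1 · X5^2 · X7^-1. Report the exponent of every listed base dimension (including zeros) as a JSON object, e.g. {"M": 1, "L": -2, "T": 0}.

Write exponents as rows T,M,L,Θ / cols X1,X2,X3,X4,X5,X6,X7:
  T: [ 1  0  2  1  0 -2 -1]
  M: [ 1 -1  1  1 -1  0  0]
  L: [ 0  1  1  1  1 -1 -1]
  Θ: [ 0  0  0 -1  0 -1  0]
  [T]: (-1)·1+(-2)·0+(-1)·1+(2)·0+(-1)·-1 = -1
  [M]: (-1)·1+(-2)·-1+(-1)·1+(2)·-1+(-1)·0 = -2
  [L]: (-1)·0+(-2)·1+(-1)·1+(2)·1+(-1)·-1 = 0
  [Θ]: (-1)·0+(-2)·0+(-1)·-1+(2)·0+(-1)·0 = 1
⇒ T^-1 M^-2 Θ

{"T": -1, "M": -2, "L": 0, "Θ": 1}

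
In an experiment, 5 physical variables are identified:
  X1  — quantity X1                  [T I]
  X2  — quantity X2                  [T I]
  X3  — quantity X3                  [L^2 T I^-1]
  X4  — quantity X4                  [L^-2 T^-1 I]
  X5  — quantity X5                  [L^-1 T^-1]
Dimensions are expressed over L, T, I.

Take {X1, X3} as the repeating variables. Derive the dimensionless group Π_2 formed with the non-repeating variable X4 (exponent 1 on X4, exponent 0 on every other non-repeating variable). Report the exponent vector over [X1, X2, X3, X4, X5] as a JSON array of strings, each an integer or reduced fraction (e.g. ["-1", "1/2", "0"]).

Write exponents as rows L,T,I / cols X1,X2,X3,X4,X5:
  L: [ 0  0  2 -2 -1]
  T: [ 1  1  1 -1 -1]
  I: [ 1  1 -1  1  0]
RREF → pivots at {X1,X3} ⇒ r = 2
Pivot set = {X1,X3}, free = {X2,X4,X5}
RREF:
  r0: [   1    1    0    0 -1/2]
  r1: [   0    0    1   -1 -1/2]
  r2: [   0    0    0    0    0]
Fix exponent of X4 at 1, X2 at 0, X5 at 0; solve each RREF row for its pivot's exponent:
  r0: exp(X1) + (0)·1 = 0 ⇒ exp(X1) = 0
  r1: exp(X3) + (-1)·1 = 0 ⇒ exp(X3) = 1
Π_2 = X3 · X4

["0", "0", "1", "1", "0"]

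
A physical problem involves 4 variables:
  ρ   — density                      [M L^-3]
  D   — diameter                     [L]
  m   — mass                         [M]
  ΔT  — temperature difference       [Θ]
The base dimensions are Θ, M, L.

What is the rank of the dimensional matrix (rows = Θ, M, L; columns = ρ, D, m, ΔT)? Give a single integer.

3

Exponent matrix [Θ,M,L] × [ρ,D,m,ΔT]:
  Θ: [ 0  0  0  1]
  M: [ 1  0  1  0]
  L: [-3  1  0  0]
RREF → pivots at {ρ,D,ΔT} ⇒ r = 3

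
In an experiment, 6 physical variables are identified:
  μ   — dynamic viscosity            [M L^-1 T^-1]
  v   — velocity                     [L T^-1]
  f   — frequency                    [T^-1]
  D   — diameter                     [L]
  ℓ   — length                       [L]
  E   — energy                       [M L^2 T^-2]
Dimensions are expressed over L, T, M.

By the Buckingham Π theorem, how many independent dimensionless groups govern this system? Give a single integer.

Write exponents as rows L,T,M / cols μ,v,f,D,ℓ,E:
  L: [-1  1  0  1  1  2]
  T: [-1 -1 -1  0  0 -2]
  M: [ 1  0  0  0  0  1]
Row reduction gives pivot columns μ,v,f; rank = 3
n=6, r=3 ⇒ 3 dimensionless groups

3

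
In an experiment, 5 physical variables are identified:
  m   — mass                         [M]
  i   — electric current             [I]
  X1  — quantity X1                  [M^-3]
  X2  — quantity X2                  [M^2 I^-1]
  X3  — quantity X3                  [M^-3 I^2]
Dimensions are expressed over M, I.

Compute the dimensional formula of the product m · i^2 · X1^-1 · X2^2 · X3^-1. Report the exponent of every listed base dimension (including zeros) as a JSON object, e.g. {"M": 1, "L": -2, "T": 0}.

{"M": 11, "I": -2}

Exponent matrix [M,I] × [m,i,X1,X2,X3]:
  M: [ 1  0 -3  2 -3]
  I: [ 0  1  0 -1  2]
  [M]: (1)·1+(2)·0+(-1)·-3+(2)·2+(-1)·-3 = 11
  [I]: (1)·0+(2)·1+(-1)·0+(2)·-1+(-1)·2 = -2
⇒ M^11 I^-2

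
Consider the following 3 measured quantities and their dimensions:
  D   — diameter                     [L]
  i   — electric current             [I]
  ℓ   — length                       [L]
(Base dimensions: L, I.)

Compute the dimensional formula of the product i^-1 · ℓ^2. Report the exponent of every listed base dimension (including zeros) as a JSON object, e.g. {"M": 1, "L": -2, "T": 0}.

Dimensional matrix (L×I by D×i×ℓ):
  L: [ 1  0  1]
  I: [ 0  1  0]
  [L]: (-1)·0+(2)·1 = 2
  [I]: (-1)·1+(2)·0 = -1
⇒ L^2 I^-1

{"L": 2, "I": -1}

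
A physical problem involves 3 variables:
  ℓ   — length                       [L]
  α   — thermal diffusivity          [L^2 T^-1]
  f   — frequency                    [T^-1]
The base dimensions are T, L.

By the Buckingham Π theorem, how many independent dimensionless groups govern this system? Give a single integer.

Write exponents as rows T,L / cols ℓ,α,f:
  T: [ 0 -1 -1]
  L: [ 1  2  0]
Echelon form has 2 nonzero rows (pivots: ℓ,α)
3 vars − rank 2 = 1 Π group

1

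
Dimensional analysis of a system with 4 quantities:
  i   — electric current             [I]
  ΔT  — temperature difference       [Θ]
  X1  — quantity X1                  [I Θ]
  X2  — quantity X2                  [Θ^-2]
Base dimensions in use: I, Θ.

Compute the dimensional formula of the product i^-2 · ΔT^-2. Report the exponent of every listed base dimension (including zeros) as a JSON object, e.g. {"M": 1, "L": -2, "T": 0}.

{"I": -2, "Θ": -2}

Write exponents as rows I,Θ / cols i,ΔT,X1,X2:
  I: [ 1  0  1  0]
  Θ: [ 0  1  1 -2]
  [I]: (-2)·1+(-2)·0 = -2
  [Θ]: (-2)·0+(-2)·1 = -2
⇒ I^-2 Θ^-2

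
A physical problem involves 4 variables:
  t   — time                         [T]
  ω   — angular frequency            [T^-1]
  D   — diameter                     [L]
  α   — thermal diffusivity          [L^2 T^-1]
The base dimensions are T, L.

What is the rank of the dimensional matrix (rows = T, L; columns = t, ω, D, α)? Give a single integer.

Dimensional matrix (T×L by t×ω×D×α):
  T: [ 1 -1  0 -1]
  L: [ 0  0  1  2]
Row reduction gives pivot columns t,D; rank = 2

2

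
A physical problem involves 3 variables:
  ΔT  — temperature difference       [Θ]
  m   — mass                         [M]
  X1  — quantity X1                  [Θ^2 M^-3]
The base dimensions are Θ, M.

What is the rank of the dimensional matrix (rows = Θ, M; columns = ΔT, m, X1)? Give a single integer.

2

Exponent matrix [Θ,M] × [ΔT,m,X1]:
  Θ: [ 1  0  2]
  M: [ 0  1 -3]
Echelon form has 2 nonzero rows (pivots: ΔT,m)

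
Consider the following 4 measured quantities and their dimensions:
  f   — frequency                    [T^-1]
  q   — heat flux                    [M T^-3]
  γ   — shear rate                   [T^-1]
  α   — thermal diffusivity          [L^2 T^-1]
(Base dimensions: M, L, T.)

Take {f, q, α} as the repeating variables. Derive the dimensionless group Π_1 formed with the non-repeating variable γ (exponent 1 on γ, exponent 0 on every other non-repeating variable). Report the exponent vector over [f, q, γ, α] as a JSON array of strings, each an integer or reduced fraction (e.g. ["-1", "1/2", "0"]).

Dimensional matrix (M×L×T by f×q×γ×α):
  M: [ 0  1  0  0]
  L: [ 0  0  0  2]
  T: [-1 -3 -1 -1]
Echelon form has 3 nonzero rows (pivots: f,q,α)
Pivot set = {f,q,α}, free = {γ}
RREF:
  r0: [   1    0    1    0]
  r1: [   0    1    0    0]
  r2: [   0    0    0    1]
Fix exponent of γ at 1; solve each RREF row for its pivot's exponent:
  r0: exp(f) + (1)·1 = 0 ⇒ exp(f) = -1
  r1: exp(q) + (0)·1 = 0 ⇒ exp(q) = 0
  r2: exp(α) + (0)·1 = 0 ⇒ exp(α) = 0
Π_1 = f^-1 · γ

["-1", "0", "1", "0"]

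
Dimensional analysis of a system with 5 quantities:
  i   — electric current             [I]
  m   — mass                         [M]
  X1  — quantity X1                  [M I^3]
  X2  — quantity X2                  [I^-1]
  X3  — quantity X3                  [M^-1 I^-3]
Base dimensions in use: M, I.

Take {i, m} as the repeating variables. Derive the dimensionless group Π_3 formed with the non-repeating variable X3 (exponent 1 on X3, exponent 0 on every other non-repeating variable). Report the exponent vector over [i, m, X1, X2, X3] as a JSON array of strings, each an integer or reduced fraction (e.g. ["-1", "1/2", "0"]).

Dimensional matrix (M×I by i×m×X1×X2×X3):
  M: [ 0  1  1  0 -1]
  I: [ 1  0  3 -1 -3]
RREF → pivots at {i,m} ⇒ r = 2
Repeat: i,m; free: X1,X2,X3
RREF:
  r0: [   1    0    3   -1   -3]
  r1: [   0    1    1    0   -1]
Fix exponent of X3 at 1, X1 at 0, X2 at 0; solve each RREF row for its pivot's exponent:
  r0: exp(i) + (-3)·1 = 0 ⇒ exp(i) = 3
  r1: exp(m) + (-1)·1 = 0 ⇒ exp(m) = 1
Π_3 = i^3 · m · X3

["3", "1", "0", "0", "1"]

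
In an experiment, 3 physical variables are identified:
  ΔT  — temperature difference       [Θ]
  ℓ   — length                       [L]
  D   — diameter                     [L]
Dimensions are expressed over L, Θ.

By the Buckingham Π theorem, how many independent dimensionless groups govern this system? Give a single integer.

1

Exponent matrix [L,Θ] × [ΔT,ℓ,D]:
  L: [ 0  1  1]
  Θ: [ 1  0  0]
Row reduction gives pivot columns ΔT,ℓ; rank = 2
3 vars − rank 2 = 1 Π group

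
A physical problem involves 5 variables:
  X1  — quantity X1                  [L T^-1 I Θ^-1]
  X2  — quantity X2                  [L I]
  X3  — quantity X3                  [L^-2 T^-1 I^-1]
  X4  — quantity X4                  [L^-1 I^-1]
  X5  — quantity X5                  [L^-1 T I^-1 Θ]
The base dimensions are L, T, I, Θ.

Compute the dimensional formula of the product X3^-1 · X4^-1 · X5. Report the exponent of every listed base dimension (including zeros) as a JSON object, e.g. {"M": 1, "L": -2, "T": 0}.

{"L": 2, "T": 2, "I": 1, "Θ": 1}

Dimensional matrix (L×T×I×Θ by X1×X2×X3×X4×X5):
  L: [ 1  1 -2 -1 -1]
  T: [-1  0 -1  0  1]
  I: [ 1  1 -1 -1 -1]
  Θ: [-1  0  0  0  1]
  [L]: (-1)·-2+(-1)·-1+(1)·-1 = 2
  [T]: (-1)·-1+(-1)·0+(1)·1 = 2
  [I]: (-1)·-1+(-1)·-1+(1)·-1 = 1
  [Θ]: (-1)·0+(-1)·0+(1)·1 = 1
⇒ L^2 T^2 I Θ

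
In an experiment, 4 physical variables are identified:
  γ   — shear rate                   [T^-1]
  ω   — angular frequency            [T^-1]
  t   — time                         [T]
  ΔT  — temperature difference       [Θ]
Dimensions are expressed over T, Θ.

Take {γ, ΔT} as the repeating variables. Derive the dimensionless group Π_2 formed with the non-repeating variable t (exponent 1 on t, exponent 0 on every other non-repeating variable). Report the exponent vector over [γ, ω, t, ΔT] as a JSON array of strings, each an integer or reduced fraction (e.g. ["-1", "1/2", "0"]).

["1", "0", "1", "0"]

Exponent matrix [T,Θ] × [γ,ω,t,ΔT]:
  T: [-1 -1  1  0]
  Θ: [ 0  0  0  1]
RREF → pivots at {γ,ΔT} ⇒ r = 2
Pivot set = {γ,ΔT}, free = {ω,t}
RREF:
  r0: [   1    1   -1    0]
  r1: [   0    0    0    1]
Fix exponent of t at 1, ω at 0; solve each RREF row for its pivot's exponent:
  r0: exp(γ) + (-1)·1 = 0 ⇒ exp(γ) = 1
  r1: exp(ΔT) + (0)·1 = 0 ⇒ exp(ΔT) = 0
Π_2 = γ · t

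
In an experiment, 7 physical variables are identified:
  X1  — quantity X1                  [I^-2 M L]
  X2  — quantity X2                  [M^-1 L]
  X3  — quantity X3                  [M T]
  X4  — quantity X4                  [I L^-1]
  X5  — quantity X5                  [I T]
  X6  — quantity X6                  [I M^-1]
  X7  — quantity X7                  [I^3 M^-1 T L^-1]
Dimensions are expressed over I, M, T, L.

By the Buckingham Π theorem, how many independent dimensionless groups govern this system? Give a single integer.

4

Exponent matrix [I,M,T,L] × [X1,X2,X3,X4,X5,X6,X7]:
  I: [-2  0  0  1  1  1  3]
  M: [ 1 -1  1  0  0 -1 -1]
  T: [ 0  0  1  0  1  0  1]
  L: [ 1  1  0 -1  0  0 -1]
Row reduction gives pivot columns X1,X2,X3; rank = 3
n=7, r=3 ⇒ 4 dimensionless groups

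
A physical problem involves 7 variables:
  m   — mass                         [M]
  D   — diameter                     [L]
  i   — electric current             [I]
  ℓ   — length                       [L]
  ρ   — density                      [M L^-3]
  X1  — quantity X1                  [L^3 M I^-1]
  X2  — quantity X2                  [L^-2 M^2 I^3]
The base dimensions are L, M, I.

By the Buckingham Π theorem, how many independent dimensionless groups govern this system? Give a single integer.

4

Exponent matrix [L,M,I] × [m,D,i,ℓ,ρ,X1,X2]:
  L: [ 0  1  0  1 -3  3 -2]
  M: [ 1  0  0  0  1  1  2]
  I: [ 0  0  1  0  0 -1  3]
Row reduction gives pivot columns m,D,i; rank = 3
Π count = n − r = 7 − 3 = 4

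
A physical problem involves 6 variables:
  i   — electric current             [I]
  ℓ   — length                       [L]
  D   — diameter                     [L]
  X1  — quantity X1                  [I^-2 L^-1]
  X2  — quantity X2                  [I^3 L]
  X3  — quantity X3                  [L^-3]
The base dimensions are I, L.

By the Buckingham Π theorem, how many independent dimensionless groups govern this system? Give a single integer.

Exponent matrix [I,L] × [i,ℓ,D,X1,X2,X3]:
  I: [ 1  0  0 -2  3  0]
  L: [ 0  1  1 -1  1 -3]
Row reduction gives pivot columns i,ℓ; rank = 2
6 vars − rank 2 = 4 Π groups

4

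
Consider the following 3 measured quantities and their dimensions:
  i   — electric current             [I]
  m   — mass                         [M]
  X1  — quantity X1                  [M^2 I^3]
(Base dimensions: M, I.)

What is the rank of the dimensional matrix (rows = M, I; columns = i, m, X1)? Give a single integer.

2

Exponent matrix [M,I] × [i,m,X1]:
  M: [ 0  1  2]
  I: [ 1  0  3]
RREF → pivots at {i,m} ⇒ r = 2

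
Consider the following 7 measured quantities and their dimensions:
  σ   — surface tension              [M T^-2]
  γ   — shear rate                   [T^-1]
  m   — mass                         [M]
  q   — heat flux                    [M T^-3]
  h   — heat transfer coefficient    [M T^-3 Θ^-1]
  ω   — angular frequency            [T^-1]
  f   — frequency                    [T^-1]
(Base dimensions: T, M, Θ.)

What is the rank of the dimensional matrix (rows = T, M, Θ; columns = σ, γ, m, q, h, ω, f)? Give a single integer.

3

Write exponents as rows T,M,Θ / cols σ,γ,m,q,h,ω,f:
  T: [-2 -1  0 -3 -3 -1 -1]
  M: [ 1  0  1  1  1  0  0]
  Θ: [ 0  0  0  0 -1  0  0]
Echelon form has 3 nonzero rows (pivots: σ,γ,h)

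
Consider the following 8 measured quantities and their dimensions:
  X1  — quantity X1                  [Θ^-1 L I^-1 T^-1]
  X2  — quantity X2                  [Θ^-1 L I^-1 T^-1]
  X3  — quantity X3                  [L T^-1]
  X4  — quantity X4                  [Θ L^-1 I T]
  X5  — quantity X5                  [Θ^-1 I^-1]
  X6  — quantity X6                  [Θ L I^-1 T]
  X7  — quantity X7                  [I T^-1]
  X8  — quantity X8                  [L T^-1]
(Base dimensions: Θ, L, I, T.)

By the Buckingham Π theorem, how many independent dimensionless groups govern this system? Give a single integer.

5

Exponent matrix [Θ,L,I,T] × [X1,X2,X3,X4,X5,X6,X7,X8]:
  Θ: [-1 -1  0  1 -1  1  0  0]
  L: [ 1  1  1 -1  0  1  0  1]
  I: [-1 -1  0  1 -1 -1  1  0]
  T: [-1 -1 -1  1  0  1 -1 -1]
RREF → pivots at {X1,X3,X6} ⇒ r = 3
8 vars − rank 3 = 5 Π groups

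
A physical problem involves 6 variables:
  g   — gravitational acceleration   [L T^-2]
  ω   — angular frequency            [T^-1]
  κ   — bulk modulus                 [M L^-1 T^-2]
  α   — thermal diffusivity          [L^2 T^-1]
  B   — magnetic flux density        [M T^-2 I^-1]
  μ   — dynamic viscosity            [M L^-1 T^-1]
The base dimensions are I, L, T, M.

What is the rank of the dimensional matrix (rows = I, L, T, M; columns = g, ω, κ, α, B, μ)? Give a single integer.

4

Write exponents as rows I,L,T,M / cols g,ω,κ,α,B,μ:
  I: [ 0  0  0  0 -1  0]
  L: [ 1  0 -1  2  0 -1]
  T: [-2 -1 -2 -1 -2 -1]
  M: [ 0  0  1  0  1  1]
Echelon form has 4 nonzero rows (pivots: g,ω,κ,B)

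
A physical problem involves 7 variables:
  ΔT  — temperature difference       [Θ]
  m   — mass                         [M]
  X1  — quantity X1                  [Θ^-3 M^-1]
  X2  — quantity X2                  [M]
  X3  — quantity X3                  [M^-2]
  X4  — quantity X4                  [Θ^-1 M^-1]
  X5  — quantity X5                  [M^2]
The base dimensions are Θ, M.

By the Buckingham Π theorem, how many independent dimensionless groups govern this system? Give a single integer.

5

Write exponents as rows Θ,M / cols ΔT,m,X1,X2,X3,X4,X5:
  Θ: [ 1  0 -3  0  0 -1  0]
  M: [ 0  1 -1  1 -2 -1  2]
Echelon form has 2 nonzero rows (pivots: ΔT,m)
Π count = n − r = 7 − 2 = 5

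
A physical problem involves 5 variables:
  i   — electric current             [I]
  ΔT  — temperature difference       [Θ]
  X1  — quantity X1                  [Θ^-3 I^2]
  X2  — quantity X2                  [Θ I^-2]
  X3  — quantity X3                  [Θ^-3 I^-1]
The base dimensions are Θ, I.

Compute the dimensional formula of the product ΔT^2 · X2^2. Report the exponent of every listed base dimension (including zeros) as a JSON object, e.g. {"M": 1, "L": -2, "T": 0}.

{"Θ": 4, "I": -4}

Dimensional matrix (Θ×I by i×ΔT×X1×X2×X3):
  Θ: [ 0  1 -3  1 -3]
  I: [ 1  0  2 -2 -1]
  [Θ]: (2)·1+(2)·1 = 4
  [I]: (2)·0+(2)·-2 = -4
⇒ Θ^4 I^-4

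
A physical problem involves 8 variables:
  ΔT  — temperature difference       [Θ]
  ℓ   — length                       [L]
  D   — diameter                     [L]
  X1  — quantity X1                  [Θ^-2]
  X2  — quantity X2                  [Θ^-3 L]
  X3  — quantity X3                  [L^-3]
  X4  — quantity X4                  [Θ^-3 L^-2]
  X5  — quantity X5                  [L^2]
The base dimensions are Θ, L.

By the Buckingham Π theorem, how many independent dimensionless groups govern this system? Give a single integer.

Write exponents as rows Θ,L / cols ΔT,ℓ,D,X1,X2,X3,X4,X5:
  Θ: [ 1  0  0 -2 -3  0 -3  0]
  L: [ 0  1  1  0  1 -3 -2  2]
RREF → pivots at {ΔT,ℓ} ⇒ r = 2
Π count = n − r = 8 − 2 = 6

6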